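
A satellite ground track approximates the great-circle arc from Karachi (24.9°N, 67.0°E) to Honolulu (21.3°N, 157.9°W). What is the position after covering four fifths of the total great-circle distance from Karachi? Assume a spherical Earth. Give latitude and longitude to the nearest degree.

Write both endpoints as unit vectors p₁, p₂ with components (cos φ cos λ, cos φ sin λ, sin φ).
The central angle between the endpoints is δ = arccos(p₁·p₂) ≈ 2.033 rad (116.5°).
Interpolate at f = 4/5 with slerp weights a = sin((1−f)δ)/sin δ ≈ 0.442, b = sin(fδ)/sin δ ≈ 1.115.
p = a·p₁ + b·p₂ ≈ (-0.806, -0.022, 0.591); φ = arcsin(p_z) ≈ 36.24°, λ = atan2(p_y, p_x) ≈ -178.43°.

≈ 36°N, 178°W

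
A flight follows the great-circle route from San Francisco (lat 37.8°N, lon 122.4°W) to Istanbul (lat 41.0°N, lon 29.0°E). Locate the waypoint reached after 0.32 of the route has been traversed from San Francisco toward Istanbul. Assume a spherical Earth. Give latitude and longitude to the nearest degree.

≈ lat 65°N, lon 96°W

The haversine formula gives a central angle δ ≈ 1.693 rad (97.0°) between the endpoints.
Interpolate at f = 0.32 with slerp weights a = sin((1−f)δ)/sin δ ≈ 0.920, b = sin(fδ)/sin δ ≈ 0.519.
p = a·p₁ + b·p₂ ≈ (-0.047, -0.424, 0.905); φ = arcsin(p_z) ≈ 64.77°, λ = atan2(p_y, p_x) ≈ -96.29°.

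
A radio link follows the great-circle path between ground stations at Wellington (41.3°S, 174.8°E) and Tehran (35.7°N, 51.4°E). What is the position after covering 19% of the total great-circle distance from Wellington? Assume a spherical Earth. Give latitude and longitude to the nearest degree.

≈ 32°S, 145°E

The haversine formula gives a central angle δ ≈ 2.376 rad (136.1°) between the endpoints.
Interpolate at f = 0.19 with slerp weights a = sin((1−f)δ)/sin δ ≈ 1.354, b = sin(fδ)/sin δ ≈ 0.630.
p = a·p₁ + b·p₂ ≈ (-0.694, 0.492, -0.526); φ = arcsin(p_z) ≈ -31.74°, λ = atan2(p_y, p_x) ≈ 144.67°.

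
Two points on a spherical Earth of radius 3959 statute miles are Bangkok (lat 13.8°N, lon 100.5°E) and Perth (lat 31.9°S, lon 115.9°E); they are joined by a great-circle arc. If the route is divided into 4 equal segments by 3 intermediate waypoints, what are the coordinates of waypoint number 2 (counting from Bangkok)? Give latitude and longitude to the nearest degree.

The haversine formula gives a central angle δ ≈ 0.838 rad (48.0°) between the endpoints.
Interpolate at f = 2/4 with slerp weights a = sin((1−f)δ)/sin δ ≈ 0.547, b = sin(fδ)/sin δ ≈ 0.547.
p = a·p₁ + b·p₂ ≈ (-0.300, 0.941, -0.159); φ = arcsin(p_z) ≈ -9.13°, λ = atan2(p_y, p_x) ≈ 107.68°.

≈ lat 9°S, lon 108°E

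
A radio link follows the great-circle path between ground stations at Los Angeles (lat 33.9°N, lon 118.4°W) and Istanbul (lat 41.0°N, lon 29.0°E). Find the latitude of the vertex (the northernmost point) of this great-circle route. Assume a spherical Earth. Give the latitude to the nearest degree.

≈ 70°N

The great circle lies in the plane with unit normal n̂ = (p₁ × p₂)/|p₁ × p₂|.
Here n̂_z ≈ +0.342; the vertex latitude is φ_max = arccos|n̂_z| ≈ 70.0°.
Check via Clairaut: cos φ_max = |cos φ₁| · sin C = cos(33.9°)·sin(24.3°) ≈ 0.342, again giving ≈ 70.0°.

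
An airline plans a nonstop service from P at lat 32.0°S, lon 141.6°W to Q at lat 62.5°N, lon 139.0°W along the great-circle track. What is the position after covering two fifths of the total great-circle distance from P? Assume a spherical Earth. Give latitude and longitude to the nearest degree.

The haversine formula gives a central angle δ ≈ 1.650 rad (94.5°) between the endpoints.
Interpolate at f = 2/5 with slerp weights a = sin((1−f)δ)/sin δ ≈ 0.839, b = sin(fδ)/sin δ ≈ 0.615.
p = a·p₁ + b·p₂ ≈ (-0.772, -0.628, 0.101); φ = arcsin(p_z) ≈ 5.80°, λ = atan2(p_y, p_x) ≈ -140.86°.

≈ lat 6°N, lon 141°W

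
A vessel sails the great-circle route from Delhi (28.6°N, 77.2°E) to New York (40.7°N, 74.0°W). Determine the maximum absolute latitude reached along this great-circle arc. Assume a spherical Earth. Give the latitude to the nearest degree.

The great circle lies in the plane with unit normal n̂ = (p₁ × p₂)/|p₁ × p₂|.
Here n̂_z ≈ -0.333; the vertex latitude is φ_max = arccos|n̂_z| ≈ 70.5°.
Check via Clairaut: cos φ_max = |cos φ₁| · sin C = cos(28.6°)·sin(22.3°) ≈ 0.333, again giving ≈ 70.5°.

≈ 71°N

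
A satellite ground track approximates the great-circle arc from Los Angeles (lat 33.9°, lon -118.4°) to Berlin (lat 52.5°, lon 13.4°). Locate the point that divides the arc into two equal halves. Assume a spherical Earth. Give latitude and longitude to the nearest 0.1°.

≈ lat 65.3°, lon -71.5°

The haversine formula gives a central angle δ ≈ 1.465 rad (83.9°) between the endpoints.
Interpolate at f = 1/2 with slerp weights a = sin((1−f)δ)/sin δ ≈ 0.672, b = sin(fδ)/sin δ ≈ 0.672.
p = a·p₁ + b·p₂ ≈ (0.133, -0.396, 0.909); φ = arcsin(p_z) ≈ 65.31°, λ = atan2(p_y, p_x) ≈ -71.47°.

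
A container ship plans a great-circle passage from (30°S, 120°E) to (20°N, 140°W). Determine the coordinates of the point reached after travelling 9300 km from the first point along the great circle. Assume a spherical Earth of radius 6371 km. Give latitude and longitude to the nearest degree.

Convert each endpoint to a unit vector on the sphere (x = cos φ cos λ, y = cos φ sin λ, z = sin φ).
The central angle between the endpoints is δ = arccos(p₁·p₂) ≈ 1.888 rad (108.2°). The total great-circle distance is δ·R ≈ 1.888 × 6371 ≈ 12031 km, so the target fraction is f = 9300/12031 ≈ 0.773.
Interpolate at f ≈ 0.773 with slerp weights a = sin((1−f)δ)/sin δ ≈ 0.438, b = sin(fδ)/sin δ ≈ 1.046.
p = a·p₁ + b·p₂ ≈ (-0.943, -0.304, 0.139); φ = arcsin(p_z) ≈ 7.99°, λ = atan2(p_y, p_x) ≈ -162.14°.

≈ (8°N, 162°W)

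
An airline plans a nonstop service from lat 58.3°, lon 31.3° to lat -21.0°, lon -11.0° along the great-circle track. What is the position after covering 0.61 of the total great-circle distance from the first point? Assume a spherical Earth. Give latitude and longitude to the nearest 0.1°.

≈ lat 10.8°, lon 0.6°

Write both endpoints as unit vectors p₁, p₂ with components (cos φ cos λ, cos φ sin λ, sin φ).
The central angle between the endpoints is δ = arccos(p₁·p₂) ≈ 1.513 rad (86.7°).
Interpolate at f = 0.61 with slerp weights a = sin((1−f)δ)/sin δ ≈ 0.557, b = sin(fδ)/sin δ ≈ 0.799.
p = a·p₁ + b·p₂ ≈ (0.982, 0.010, 0.188); φ = arcsin(p_z) ≈ 10.83°, λ = atan2(p_y, p_x) ≈ 0.58°.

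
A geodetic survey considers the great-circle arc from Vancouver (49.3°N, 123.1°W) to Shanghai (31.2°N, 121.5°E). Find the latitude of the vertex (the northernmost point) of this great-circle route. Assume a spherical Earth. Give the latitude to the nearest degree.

The great circle lies in the plane with unit normal n̂ = (p₁ × p₂)/|p₁ × p₂|.
Here n̂_z ≈ -0.510; the vertex latitude is φ_max = arccos|n̂_z| ≈ 59.3°.
Check via Clairaut: cos φ_max = |cos φ₁| · sin C = cos(49.3°)·sin(51.4°) ≈ 0.510, again giving ≈ 59.3°.

≈ 59°N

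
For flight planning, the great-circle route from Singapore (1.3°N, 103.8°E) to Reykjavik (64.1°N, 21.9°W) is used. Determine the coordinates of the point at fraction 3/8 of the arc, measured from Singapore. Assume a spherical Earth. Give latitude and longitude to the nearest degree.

Write both endpoints as unit vectors p₁, p₂ with components (cos φ cos λ, cos φ sin λ, sin φ).
The central angle between the endpoints is δ = arccos(p₁·p₂) ≈ 1.807 rad (103.6°).
Interpolate at f = 3/8 with slerp weights a = sin((1−f)δ)/sin δ ≈ 0.930, b = sin(fδ)/sin δ ≈ 0.645.
p = a·p₁ + b·p₂ ≈ (0.040, 0.798, 0.601); φ = arcsin(p_z) ≈ 36.97°, λ = atan2(p_y, p_x) ≈ 87.16°.

≈ (37°N, 87°E)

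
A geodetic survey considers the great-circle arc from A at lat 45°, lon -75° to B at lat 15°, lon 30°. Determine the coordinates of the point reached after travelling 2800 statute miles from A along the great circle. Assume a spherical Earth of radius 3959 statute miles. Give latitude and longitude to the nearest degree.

The haversine formula gives a central angle δ ≈ 1.565 rad (89.6°) between the endpoints. The total great-circle distance is δ·R ≈ 1.565 × 3959 ≈ 6194 mi, so the target fraction is f = 2800/6194 ≈ 0.452.
Interpolate at f ≈ 0.452 with slerp weights a = sin((1−f)δ)/sin δ ≈ 0.756, b = sin(fδ)/sin δ ≈ 0.650.
p = a·p₁ + b·p₂ ≈ (0.682, -0.203, 0.703); φ = arcsin(p_z) ≈ 44.65°, λ = atan2(p_y, p_x) ≈ -16.55°.

≈ lat 45°, lon -17°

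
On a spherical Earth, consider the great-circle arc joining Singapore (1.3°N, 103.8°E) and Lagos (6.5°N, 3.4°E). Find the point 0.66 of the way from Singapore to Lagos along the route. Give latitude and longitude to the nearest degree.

≈ (7°N, 38°E)

The haversine formula gives a central angle δ ≈ 1.748 rad (100.2°) between the endpoints.
Interpolate at f = 0.66 with slerp weights a = sin((1−f)δ)/sin δ ≈ 0.569, b = sin(fδ)/sin δ ≈ 0.929.
p = a·p₁ + b·p₂ ≈ (0.786, 0.607, 0.118); φ = arcsin(p_z) ≈ 6.78°, λ = atan2(p_y, p_x) ≈ 37.70°.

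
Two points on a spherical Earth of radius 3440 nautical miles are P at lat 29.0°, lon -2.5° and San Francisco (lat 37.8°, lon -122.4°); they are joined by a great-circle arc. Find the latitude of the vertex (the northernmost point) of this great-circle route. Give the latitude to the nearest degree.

≈ 53°

The great circle lies in the plane with unit normal n̂ = (p₁ × p₂)/|p₁ × p₂|.
Here n̂_z ≈ -0.600; the vertex latitude is φ_max = arccos|n̂_z| ≈ 53.1°.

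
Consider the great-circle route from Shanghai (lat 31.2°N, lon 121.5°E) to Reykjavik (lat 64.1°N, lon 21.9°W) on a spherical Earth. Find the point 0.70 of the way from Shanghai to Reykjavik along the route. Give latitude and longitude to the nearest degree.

≈ lat 77°N, lon 46°E

From cos δ = sin φ₁ sin φ₂ + cos φ₁ cos φ₂ cos Δλ, the central angle is δ ≈ 1.404 rad (80.4°).
Interpolate at f = 0.70 with slerp weights a = sin((1−f)δ)/sin δ ≈ 0.415, b = sin(fδ)/sin δ ≈ 0.844.
p = a·p₁ + b·p₂ ≈ (0.157, 0.165, 0.974); φ = arcsin(p_z) ≈ 76.85°, λ = atan2(p_y, p_x) ≈ 46.47°.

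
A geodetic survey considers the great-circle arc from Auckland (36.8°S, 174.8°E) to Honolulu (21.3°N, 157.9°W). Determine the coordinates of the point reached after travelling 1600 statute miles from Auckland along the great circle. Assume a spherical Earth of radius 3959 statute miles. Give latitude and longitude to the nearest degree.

≈ (16°S, 174°W)

From cos δ = sin φ₁ sin φ₂ + cos φ₁ cos φ₂ cos Δλ, the central angle is δ ≈ 1.109 rad (63.6°). The total great-circle distance is δ·R ≈ 1.109 × 3959 ≈ 4391 mi, so the target fraction is f = 1600/4391 ≈ 0.364.
Interpolate at f ≈ 0.364 with slerp weights a = sin((1−f)δ)/sin δ ≈ 0.724, b = sin(fδ)/sin δ ≈ 0.439.
p = a·p₁ + b·p₂ ≈ (-0.956, -0.101, -0.274); φ = arcsin(p_z) ≈ -15.91°, λ = atan2(p_y, p_x) ≈ -173.95°.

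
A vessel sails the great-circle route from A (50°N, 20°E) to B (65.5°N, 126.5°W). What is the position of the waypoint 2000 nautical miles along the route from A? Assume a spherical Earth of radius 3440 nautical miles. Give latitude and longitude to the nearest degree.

≈ (79°N, 27°W)

Convert each endpoint to a unit vector on the sphere (x = cos φ cos λ, y = cos φ sin λ, z = sin φ).
The central angle between the endpoints is δ = arccos(p₁·p₂) ≈ 1.076 rad (61.7°). The total great-circle distance is δ·R ≈ 1.076 × 3440 ≈ 3702 nmi, so the target fraction is f = 2000/3702 ≈ 0.540.
Interpolate at f ≈ 0.540 with slerp weights a = sin((1−f)δ)/sin δ ≈ 0.539, b = sin(fδ)/sin δ ≈ 0.624.
p = a·p₁ + b·p₂ ≈ (0.172, -0.089, 0.981); φ = arcsin(p_z) ≈ 78.83°, λ = atan2(p_y, p_x) ≈ -27.48°.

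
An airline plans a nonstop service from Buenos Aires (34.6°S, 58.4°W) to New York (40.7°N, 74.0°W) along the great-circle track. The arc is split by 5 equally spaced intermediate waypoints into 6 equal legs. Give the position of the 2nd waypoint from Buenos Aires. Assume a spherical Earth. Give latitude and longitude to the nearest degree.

Convert each endpoint to a unit vector on the sphere (x = cos φ cos λ, y = cos φ sin λ, z = sin φ).
The central angle between the endpoints is δ = arccos(p₁·p₂) ≈ 1.338 rad (76.7°).
Interpolate at f = 2/6 with slerp weights a = sin((1−f)δ)/sin δ ≈ 0.800, b = sin(fδ)/sin δ ≈ 0.443.
p = a·p₁ + b·p₂ ≈ (0.438, -0.884, -0.165); φ = arcsin(p_z) ≈ -9.51°, λ = atan2(p_y, p_x) ≈ -63.66°.

≈ 10°S, 64°W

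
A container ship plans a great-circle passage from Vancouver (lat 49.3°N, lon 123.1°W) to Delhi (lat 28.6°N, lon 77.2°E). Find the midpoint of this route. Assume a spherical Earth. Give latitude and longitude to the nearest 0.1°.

Convert each endpoint to a unit vector on the sphere (x = cos φ cos λ, y = cos φ sin λ, z = sin φ).
The central angle between the endpoints is δ = arccos(p₁·p₂) ≈ 1.746 rad (100.0°).
Interpolate at f = 1/2 with slerp weights a = sin((1−f)δ)/sin δ ≈ 0.778, b = sin(fδ)/sin δ ≈ 0.778.
p = a·p₁ + b·p₂ ≈ (-0.126, 0.241, 0.962); φ = arcsin(p_z) ≈ 74.22°, λ = atan2(p_y, p_x) ≈ 117.54°.

≈ lat 74.2°N, lon 117.5°E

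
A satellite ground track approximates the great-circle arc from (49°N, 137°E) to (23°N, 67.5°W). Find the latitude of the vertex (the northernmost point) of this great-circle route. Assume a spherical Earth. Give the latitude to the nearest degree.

≈ 75°N

The great circle lies in the plane with unit normal n̂ = (p₁ × p₂)/|p₁ × p₂|.
Here n̂_z ≈ +0.259; the vertex latitude is φ_max = arccos|n̂_z| ≈ 75.0°.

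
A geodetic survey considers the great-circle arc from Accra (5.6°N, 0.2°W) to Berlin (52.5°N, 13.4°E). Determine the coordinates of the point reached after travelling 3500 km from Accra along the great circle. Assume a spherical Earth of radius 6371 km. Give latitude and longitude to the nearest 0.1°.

≈ 36.4°N, 7.0°E

Convert each endpoint to a unit vector on the sphere (x = cos φ cos λ, y = cos φ sin λ, z = sin φ).
The central angle between the endpoints is δ = arccos(p₁·p₂) ≈ 0.842 rad (48.2°). The total great-circle distance is δ·R ≈ 0.842 × 6371 ≈ 5362 km, so the target fraction is f = 3500/5362 ≈ 0.653.
Interpolate at f ≈ 0.653 with slerp weights a = sin((1−f)δ)/sin δ ≈ 0.386, b = sin(fδ)/sin δ ≈ 0.700.
p = a·p₁ + b·p₂ ≈ (0.799, 0.097, 0.593); φ = arcsin(p_z) ≈ 36.39°, λ = atan2(p_y, p_x) ≈ 6.95°.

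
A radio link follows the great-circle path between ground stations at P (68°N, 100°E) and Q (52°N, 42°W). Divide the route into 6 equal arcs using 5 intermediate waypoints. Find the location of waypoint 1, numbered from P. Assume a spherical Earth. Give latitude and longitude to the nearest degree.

≈ (76°N, 82°E)

The haversine formula gives a central angle δ ≈ 0.990 rad (56.7°) between the endpoints.
Interpolate at f = 1/6 with slerp weights a = sin((1−f)δ)/sin δ ≈ 0.879, b = sin(fδ)/sin δ ≈ 0.196.
p = a·p₁ + b·p₂ ≈ (0.033, 0.243, 0.969); φ = arcsin(p_z) ≈ 75.80°, λ = atan2(p_y, p_x) ≈ 82.34°.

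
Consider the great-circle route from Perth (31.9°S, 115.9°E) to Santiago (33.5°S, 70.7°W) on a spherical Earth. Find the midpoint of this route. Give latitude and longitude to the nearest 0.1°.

From cos δ = sin φ₁ sin φ₂ + cos φ₁ cos φ₂ cos Δλ, the central angle is δ ≈ 1.995 rad (114.3°).
Interpolate at f = 1/2 with slerp weights a = sin((1−f)δ)/sin δ ≈ 0.922, b = sin(fδ)/sin δ ≈ 0.922.
p = a·p₁ + b·p₂ ≈ (-0.088, -0.021, -0.996); φ = arcsin(p_z) ≈ -84.82°, λ = atan2(p_y, p_x) ≈ -166.24°.

≈ (84.8°S, 166.2°W)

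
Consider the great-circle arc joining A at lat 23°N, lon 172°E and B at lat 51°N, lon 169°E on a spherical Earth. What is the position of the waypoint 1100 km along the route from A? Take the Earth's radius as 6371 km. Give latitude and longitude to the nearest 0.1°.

≈ lat 32.9°N, lon 171.2°E

From cos δ = sin φ₁ sin φ₂ + cos φ₁ cos φ₂ cos Δλ, the central angle is δ ≈ 0.490 rad (28.1°). The total great-circle distance is δ·R ≈ 0.490 × 6371 ≈ 3124 km, so the target fraction is f = 1100/3124 ≈ 0.352.
Interpolate at f ≈ 0.352 with slerp weights a = sin((1−f)δ)/sin δ ≈ 0.663, b = sin(fδ)/sin δ ≈ 0.365.
p = a·p₁ + b·p₂ ≈ (-0.830, 0.129, 0.543); φ = arcsin(p_z) ≈ 32.87°, λ = atan2(p_y, p_x) ≈ 171.18°.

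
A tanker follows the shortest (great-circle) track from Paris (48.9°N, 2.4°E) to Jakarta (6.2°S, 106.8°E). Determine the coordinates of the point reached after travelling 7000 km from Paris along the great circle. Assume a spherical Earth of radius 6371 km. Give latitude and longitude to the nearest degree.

≈ 24°N, 78°E

Convert each endpoint to a unit vector on the sphere (x = cos φ cos λ, y = cos φ sin λ, z = sin φ).
The central angle between the endpoints is δ = arccos(p₁·p₂) ≈ 1.817 rad (104.1°). The total great-circle distance is δ·R ≈ 1.817 × 6371 ≈ 11577 km, so the target fraction is f = 7000/11577 ≈ 0.605.
Interpolate at f ≈ 0.605 with slerp weights a = sin((1−f)δ)/sin δ ≈ 0.679, b = sin(fδ)/sin δ ≈ 0.918.
p = a·p₁ + b·p₂ ≈ (0.182, 0.893, 0.412); φ = arcsin(p_z) ≈ 24.35°, λ = atan2(p_y, p_x) ≈ 78.48°.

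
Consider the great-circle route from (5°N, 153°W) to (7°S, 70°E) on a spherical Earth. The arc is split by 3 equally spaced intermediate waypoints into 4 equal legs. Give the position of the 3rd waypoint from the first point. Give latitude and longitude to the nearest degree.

≈ (6°S, 105°E)

Write both endpoints as unit vectors p₁, p₂ with components (cos φ cos λ, cos φ sin λ, sin φ).
The central angle between the endpoints is δ = arccos(p₁·p₂) ≈ 2.395 rad (137.2°).
Interpolate at f = 3/4 with slerp weights a = sin((1−f)δ)/sin δ ≈ 0.829, b = sin(fδ)/sin δ ≈ 1.435.
p = a·p₁ + b·p₂ ≈ (-0.249, 0.963, -0.103); φ = arcsin(p_z) ≈ -5.89°, λ = atan2(p_y, p_x) ≈ 104.51°.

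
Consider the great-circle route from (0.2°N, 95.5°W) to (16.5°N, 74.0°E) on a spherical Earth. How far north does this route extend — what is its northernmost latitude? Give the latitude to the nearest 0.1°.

≈ 58.7°N

The great circle lies in the plane with unit normal n̂ = (p₁ × p₂)/|p₁ × p₂|.
Here n̂_z ≈ +0.520; the vertex latitude is φ_max = arccos|n̂_z| ≈ 58.7°.
Check via Clairaut: cos φ_max = |cos φ₁| · sin C = cos(0.2°)·sin(31.3°) ≈ 0.520, again giving ≈ 58.7°.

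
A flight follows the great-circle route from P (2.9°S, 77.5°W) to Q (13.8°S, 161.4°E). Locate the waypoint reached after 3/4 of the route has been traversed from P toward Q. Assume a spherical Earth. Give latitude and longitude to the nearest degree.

Convert each endpoint to a unit vector on the sphere (x = cos φ cos λ, y = cos φ sin λ, z = sin φ).
The central angle between the endpoints is δ = arccos(p₁·p₂) ≈ 2.082 rad (119.3°).
Interpolate at f = 3/4 with slerp weights a = sin((1−f)δ)/sin δ ≈ 0.570, b = sin(fδ)/sin δ ≈ 1.146.
p = a·p₁ + b·p₂ ≈ (-0.932, -0.201, -0.302); φ = arcsin(p_z) ≈ -17.59°, λ = atan2(p_y, p_x) ≈ -167.84°.

≈ (18°S, 168°W)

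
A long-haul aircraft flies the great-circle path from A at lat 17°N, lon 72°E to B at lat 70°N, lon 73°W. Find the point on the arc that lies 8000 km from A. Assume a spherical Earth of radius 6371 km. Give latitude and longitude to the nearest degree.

≈ lat 79°N, lon 11°W

From cos δ = sin φ₁ sin φ₂ + cos φ₁ cos φ₂ cos Δλ, the central angle is δ ≈ 1.564 rad (89.6°). The total great-circle distance is δ·R ≈ 1.564 × 6371 ≈ 9964 km, so the target fraction is f = 8000/9964 ≈ 0.803.
Interpolate at f ≈ 0.803 with slerp weights a = sin((1−f)δ)/sin δ ≈ 0.303, b = sin(fδ)/sin δ ≈ 0.951.
p = a·p₁ + b·p₂ ≈ (0.185, -0.035, 0.982); φ = arcsin(p_z) ≈ 79.16°, λ = atan2(p_y, p_x) ≈ -10.73°.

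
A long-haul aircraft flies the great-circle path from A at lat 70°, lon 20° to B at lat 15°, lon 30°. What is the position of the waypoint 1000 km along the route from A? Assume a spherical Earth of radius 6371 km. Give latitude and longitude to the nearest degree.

≈ lat 61°, lon 24°

From cos δ = sin φ₁ sin φ₂ + cos φ₁ cos φ₂ cos Δλ, the central angle is δ ≈ 0.966 rad (55.4°). The total great-circle distance is δ·R ≈ 0.966 × 6371 ≈ 6155 km, so the target fraction is f = 1000/6155 ≈ 0.162.
Interpolate at f ≈ 0.162 with slerp weights a = sin((1−f)δ)/sin δ ≈ 0.880, b = sin(fδ)/sin δ ≈ 0.190.
p = a·p₁ + b·p₂ ≈ (0.442, 0.195, 0.876); φ = arcsin(p_z) ≈ 61.14°, λ = atan2(p_y, p_x) ≈ 23.79°.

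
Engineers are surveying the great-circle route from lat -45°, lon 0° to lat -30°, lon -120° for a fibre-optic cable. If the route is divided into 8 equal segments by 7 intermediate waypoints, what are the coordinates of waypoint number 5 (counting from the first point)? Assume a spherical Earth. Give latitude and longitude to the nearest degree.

The haversine formula gives a central angle δ ≈ 1.523 rad (87.3°) between the endpoints.
Interpolate at f = 5/8 with slerp weights a = sin((1−f)δ)/sin δ ≈ 0.541, b = sin(fδ)/sin δ ≈ 0.816.
p = a·p₁ + b·p₂ ≈ (0.030, -0.612, -0.791); φ = arcsin(p_z) ≈ -52.24°, λ = atan2(p_y, p_x) ≈ -87.23°.

≈ lat -52°, lon -87°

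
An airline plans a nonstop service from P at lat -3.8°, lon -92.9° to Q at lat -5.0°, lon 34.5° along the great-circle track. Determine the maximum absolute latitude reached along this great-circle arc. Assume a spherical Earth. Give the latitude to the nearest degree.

≈ -10°

The great circle lies in the plane with unit normal n̂ = (p₁ × p₂)/|p₁ × p₂|.
Here n̂_z ≈ +0.985; the vertex latitude is φ_max = arccos|n̂_z| ≈ 9.9°.
Check via Clairaut: cos φ_max = |cos φ₁| · sin C = cos(3.8°)·sin(99.1°) ≈ 0.985, again giving ≈ 9.9°.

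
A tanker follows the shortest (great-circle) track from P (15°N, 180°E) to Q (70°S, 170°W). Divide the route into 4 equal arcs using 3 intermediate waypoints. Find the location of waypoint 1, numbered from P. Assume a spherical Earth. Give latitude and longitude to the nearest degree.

≈ (6°S, 179°W)

From cos δ = sin φ₁ sin φ₂ + cos φ₁ cos φ₂ cos Δλ, the central angle is δ ≈ 1.489 rad (85.3°).
Interpolate at f = 1/4 with slerp weights a = sin((1−f)δ)/sin δ ≈ 0.902, b = sin(fδ)/sin δ ≈ 0.365.
p = a·p₁ + b·p₂ ≈ (-0.994, -0.022, -0.109); φ = arcsin(p_z) ≈ -6.29°, λ = atan2(p_y, p_x) ≈ -178.75°.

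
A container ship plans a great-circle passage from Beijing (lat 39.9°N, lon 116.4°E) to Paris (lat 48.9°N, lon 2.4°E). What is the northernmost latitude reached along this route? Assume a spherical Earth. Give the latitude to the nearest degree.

≈ 61°N

The great circle lies in the plane with unit normal n̂ = (p₁ × p₂)/|p₁ × p₂|.
Here n̂_z ≈ -0.480; the vertex latitude is φ_max = arccos|n̂_z| ≈ 61.3°.
Check via Clairaut: cos φ_max = |cos φ₁| · sin C = cos(39.9°)·sin(38.7°) ≈ 0.480, again giving ≈ 61.3°.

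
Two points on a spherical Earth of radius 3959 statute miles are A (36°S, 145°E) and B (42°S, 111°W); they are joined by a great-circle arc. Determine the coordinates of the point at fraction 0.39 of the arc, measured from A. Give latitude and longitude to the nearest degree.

Convert each endpoint to a unit vector on the sphere (x = cos φ cos λ, y = cos φ sin λ, z = sin φ).
The central angle between the endpoints is δ = arccos(p₁·p₂) ≈ 1.320 rad (75.6°).
Interpolate at f = 0.39 with slerp weights a = sin((1−f)δ)/sin δ ≈ 0.744, b = sin(fδ)/sin δ ≈ 0.508.
p = a·p₁ + b·p₂ ≈ (-0.629, -0.007, -0.778); φ = arcsin(p_z) ≈ -51.05°, λ = atan2(p_y, p_x) ≈ -179.34°.

≈ (51°S, 179°W)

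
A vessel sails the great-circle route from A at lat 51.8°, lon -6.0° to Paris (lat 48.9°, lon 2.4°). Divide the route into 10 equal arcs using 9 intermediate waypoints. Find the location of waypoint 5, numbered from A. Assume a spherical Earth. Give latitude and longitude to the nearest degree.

Write both endpoints as unit vectors p₁, p₂ with components (cos φ cos λ, cos φ sin λ, sin φ).
The central angle between the endpoints is δ = arccos(p₁·p₂) ≈ 0.106 rad (6.1°).
Interpolate at f = 5/10 with slerp weights a = sin((1−f)δ)/sin δ ≈ 0.501, b = sin(fδ)/sin δ ≈ 0.501.
p = a·p₁ + b·p₂ ≈ (0.637, -0.019, 0.771); φ = arcsin(p_z) ≈ 50.43°, λ = atan2(p_y, p_x) ≈ -1.67°.

≈ lat 50°, lon -2°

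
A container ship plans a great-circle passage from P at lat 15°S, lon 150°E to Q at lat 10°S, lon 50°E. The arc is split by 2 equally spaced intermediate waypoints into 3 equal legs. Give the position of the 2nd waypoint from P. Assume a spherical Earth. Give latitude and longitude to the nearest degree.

Convert each endpoint to a unit vector on the sphere (x = cos φ cos λ, y = cos φ sin λ, z = sin φ).
The central angle between the endpoints is δ = arccos(p₁·p₂) ≈ 1.691 rad (96.9°).
Interpolate at f = 2/3 with slerp weights a = sin((1−f)δ)/sin δ ≈ 0.538, b = sin(fδ)/sin δ ≈ 0.910.
p = a·p₁ + b·p₂ ≈ (0.126, 0.946, -0.297); φ = arcsin(p_z) ≈ -17.30°, λ = atan2(p_y, p_x) ≈ 82.43°.

≈ lat 17°S, lon 82°E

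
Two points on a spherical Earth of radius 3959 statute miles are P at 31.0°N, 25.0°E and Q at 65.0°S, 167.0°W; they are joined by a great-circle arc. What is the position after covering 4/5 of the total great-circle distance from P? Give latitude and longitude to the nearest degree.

≈ 81°S, 85°E

Write both endpoints as unit vectors p₁, p₂ with components (cos φ cos λ, cos φ sin λ, sin φ).
The central angle between the endpoints is δ = arccos(p₁·p₂) ≈ 2.534 rad (145.2°).
Interpolate at f = 4/5 with slerp weights a = sin((1−f)δ)/sin δ ≈ 0.850, b = sin(fδ)/sin δ ≈ 1.573.
p = a·p₁ + b·p₂ ≈ (0.013, 0.159, -0.987); φ = arcsin(p_z) ≈ -80.84°, λ = atan2(p_y, p_x) ≈ 85.27°.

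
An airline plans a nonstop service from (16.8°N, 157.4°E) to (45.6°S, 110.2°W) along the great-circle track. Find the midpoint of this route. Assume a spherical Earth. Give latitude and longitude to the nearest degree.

Convert each endpoint to a unit vector on the sphere (x = cos φ cos λ, y = cos φ sin λ, z = sin φ).
The central angle between the endpoints is δ = arccos(p₁·p₂) ≈ 1.808 rad (103.6°).
Interpolate at f = 1/2 with slerp weights a = sin((1−f)δ)/sin δ ≈ 0.808, b = sin(fδ)/sin δ ≈ 0.808.
p = a·p₁ + b·p₂ ≈ (-0.910, -0.233, -0.344); φ = arcsin(p_z) ≈ -20.11°, λ = atan2(p_y, p_x) ≈ -165.61°.

≈ (20°S, 166°W)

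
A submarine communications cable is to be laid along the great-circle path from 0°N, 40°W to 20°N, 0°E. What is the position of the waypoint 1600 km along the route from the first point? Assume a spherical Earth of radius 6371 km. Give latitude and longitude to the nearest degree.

≈ 7°N, 27°W

Convert each endpoint to a unit vector on the sphere (x = cos φ cos λ, y = cos φ sin λ, z = sin φ).
The central angle between the endpoints is δ = arccos(p₁·p₂) ≈ 0.767 rad (44.0°). The total great-circle distance is δ·R ≈ 0.767 × 6371 ≈ 4888 km, so the target fraction is f = 1600/4888 ≈ 0.327.
Interpolate at f ≈ 0.327 with slerp weights a = sin((1−f)δ)/sin δ ≈ 0.711, b = sin(fδ)/sin δ ≈ 0.358.
p = a·p₁ + b·p₂ ≈ (0.881, -0.457, 0.122); φ = arcsin(p_z) ≈ 7.03°, λ = atan2(p_y, p_x) ≈ -27.42°.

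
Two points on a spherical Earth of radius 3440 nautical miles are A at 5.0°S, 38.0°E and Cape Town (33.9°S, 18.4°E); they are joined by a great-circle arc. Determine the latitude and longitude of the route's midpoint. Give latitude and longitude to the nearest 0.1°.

≈ 19.7°S, 29.1°E

Write both endpoints as unit vectors p₁, p₂ with components (cos φ cos λ, cos φ sin λ, sin φ).
The central angle between the endpoints is δ = arccos(p₁·p₂) ≈ 0.596 rad (34.2°).
Interpolate at f = 1/2 with slerp weights a = sin((1−f)δ)/sin δ ≈ 0.523, b = sin(fδ)/sin δ ≈ 0.523.
p = a·p₁ + b·p₂ ≈ (0.823, 0.458, -0.337); φ = arcsin(p_z) ≈ -19.71°, λ = atan2(p_y, p_x) ≈ 29.10°.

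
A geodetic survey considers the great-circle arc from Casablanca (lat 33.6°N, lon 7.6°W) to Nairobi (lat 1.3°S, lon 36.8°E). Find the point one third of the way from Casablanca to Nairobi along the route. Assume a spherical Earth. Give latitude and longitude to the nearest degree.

Convert each endpoint to a unit vector on the sphere (x = cos φ cos λ, y = cos φ sin λ, z = sin φ).
The central angle between the endpoints is δ = arccos(p₁·p₂) ≈ 0.949 rad (54.4°).
Interpolate at f = 1/3 with slerp weights a = sin((1−f)δ)/sin δ ≈ 0.727, b = sin(fδ)/sin δ ≈ 0.383.
p = a·p₁ + b·p₂ ≈ (0.907, 0.149, 0.394); φ = arcsin(p_z) ≈ 23.20°, λ = atan2(p_y, p_x) ≈ 9.33°.

≈ lat 23°N, lon 9°E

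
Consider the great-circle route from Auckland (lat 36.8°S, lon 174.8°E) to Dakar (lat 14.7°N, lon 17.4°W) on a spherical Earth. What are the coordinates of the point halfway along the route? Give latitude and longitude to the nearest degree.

Convert each endpoint to a unit vector on the sphere (x = cos φ cos λ, y = cos φ sin λ, z = sin φ).
The central angle between the endpoints is δ = arccos(p₁·p₂) ≈ 2.712 rad (155.4°).
Interpolate at f = 1/2 with slerp weights a = sin((1−f)δ)/sin δ ≈ 2.345, b = sin(fδ)/sin δ ≈ 2.345.
p = a·p₁ + b·p₂ ≈ (0.294, -0.508, -0.809); φ = arcsin(p_z) ≈ -54.05°, λ = atan2(p_y, p_x) ≈ -59.91°.

≈ lat 54°S, lon 60°W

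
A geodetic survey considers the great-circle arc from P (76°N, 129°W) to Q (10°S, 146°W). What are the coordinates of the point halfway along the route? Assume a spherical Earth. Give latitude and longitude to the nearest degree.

≈ (33°N, 143°W)

Convert each endpoint to a unit vector on the sphere (x = cos φ cos λ, y = cos φ sin λ, z = sin φ).
The central angle between the endpoints is δ = arccos(p₁·p₂) ≈ 1.511 rad (86.6°).
Interpolate at f = 1/2 with slerp weights a = sin((1−f)δ)/sin δ ≈ 0.687, b = sin(fδ)/sin δ ≈ 0.687.
p = a·p₁ + b·p₂ ≈ (-0.666, -0.508, 0.547); φ = arcsin(p_z) ≈ 33.18°, λ = atan2(p_y, p_x) ≈ -142.67°.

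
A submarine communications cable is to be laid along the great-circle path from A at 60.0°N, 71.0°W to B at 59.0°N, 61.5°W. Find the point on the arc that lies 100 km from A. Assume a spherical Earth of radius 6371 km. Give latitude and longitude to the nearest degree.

From cos δ = sin φ₁ sin φ₂ + cos φ₁ cos φ₂ cos Δλ, the central angle is δ ≈ 0.086 rad (4.9°). The total great-circle distance is δ·R ≈ 0.086 × 6371 ≈ 547 km, so the target fraction is f = 100/547 ≈ 0.183.
Interpolate at f ≈ 0.183 with slerp weights a = sin((1−f)δ)/sin δ ≈ 0.818, b = sin(fδ)/sin δ ≈ 0.183.
p = a·p₁ + b·p₂ ≈ (0.178, -0.469, 0.865); φ = arcsin(p_z) ≈ 59.87°, λ = atan2(p_y, p_x) ≈ -69.22°.

≈ 60°N, 69°W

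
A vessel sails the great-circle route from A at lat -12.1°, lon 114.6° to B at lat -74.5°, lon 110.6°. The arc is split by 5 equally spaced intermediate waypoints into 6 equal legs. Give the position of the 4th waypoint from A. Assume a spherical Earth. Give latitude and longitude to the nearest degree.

The haversine formula gives a central angle δ ≈ 1.090 rad (62.4°) between the endpoints.
Interpolate at f = 4/6 with slerp weights a = sin((1−f)δ)/sin δ ≈ 0.401, b = sin(fδ)/sin δ ≈ 0.749.
p = a·p₁ + b·p₂ ≈ (-0.234, 0.544, -0.806); φ = arcsin(p_z) ≈ -53.71°, λ = atan2(p_y, p_x) ≈ 113.25°.

≈ lat -54°, lon 113°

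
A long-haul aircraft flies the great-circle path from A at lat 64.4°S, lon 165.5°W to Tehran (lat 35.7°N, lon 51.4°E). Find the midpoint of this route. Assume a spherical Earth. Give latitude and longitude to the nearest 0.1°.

Write both endpoints as unit vectors p₁, p₂ with components (cos φ cos λ, cos φ sin λ, sin φ).
The central angle between the endpoints is δ = arccos(p₁·p₂) ≈ 2.510 rad (143.8°).
Interpolate at f = 1/2 with slerp weights a = sin((1−f)δ)/sin δ ≈ 1.609, b = sin(fδ)/sin δ ≈ 1.609.
p = a·p₁ + b·p₂ ≈ (0.142, 0.847, -0.512); φ = arcsin(p_z) ≈ -30.81°, λ = atan2(p_y, p_x) ≈ 80.48°.

≈ lat 30.8°S, lon 80.5°E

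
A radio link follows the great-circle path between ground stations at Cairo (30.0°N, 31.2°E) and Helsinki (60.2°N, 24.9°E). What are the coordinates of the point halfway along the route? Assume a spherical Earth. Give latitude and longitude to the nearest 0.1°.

Write both endpoints as unit vectors p₁, p₂ with components (cos φ cos λ, cos φ sin λ, sin φ).
The central angle between the endpoints is δ = arccos(p₁·p₂) ≈ 0.532 rad (30.5°).
Interpolate at f = 1/2 with slerp weights a = sin((1−f)δ)/sin δ ≈ 0.518, b = sin(fδ)/sin δ ≈ 0.518.
p = a·p₁ + b·p₂ ≈ (0.618, 0.341, 0.709); φ = arcsin(p_z) ≈ 45.14°, λ = atan2(p_y, p_x) ≈ 28.90°.

≈ (45.1°N, 28.9°E)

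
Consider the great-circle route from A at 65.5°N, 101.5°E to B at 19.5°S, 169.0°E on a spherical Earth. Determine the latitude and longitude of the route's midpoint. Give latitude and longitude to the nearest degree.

Convert each endpoint to a unit vector on the sphere (x = cos φ cos λ, y = cos φ sin λ, z = sin φ).
The central angle between the endpoints is δ = arccos(p₁·p₂) ≈ 1.726 rad (98.9°).
Interpolate at f = 1/2 with slerp weights a = sin((1−f)δ)/sin δ ≈ 0.769, b = sin(fδ)/sin δ ≈ 0.769.
p = a·p₁ + b·p₂ ≈ (-0.775, 0.451, 0.443); φ = arcsin(p_z) ≈ 26.29°, λ = atan2(p_y, p_x) ≈ 149.82°.

≈ 26°N, 150°E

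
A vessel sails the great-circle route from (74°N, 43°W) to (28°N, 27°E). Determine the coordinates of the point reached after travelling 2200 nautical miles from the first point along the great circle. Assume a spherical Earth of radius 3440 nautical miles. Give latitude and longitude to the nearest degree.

Write both endpoints as unit vectors p₁, p₂ with components (cos φ cos λ, cos φ sin λ, sin φ).
The central angle between the endpoints is δ = arccos(p₁·p₂) ≈ 1.007 rad (57.7°). The total great-circle distance is δ·R ≈ 1.007 × 3440 ≈ 3464 nmi, so the target fraction is f = 2200/3464 ≈ 0.635.
Interpolate at f ≈ 0.635 with slerp weights a = sin((1−f)δ)/sin δ ≈ 0.425, b = sin(fδ)/sin δ ≈ 0.706.
p = a·p₁ + b·p₂ ≈ (0.641, 0.203, 0.740); φ = arcsin(p_z) ≈ 47.73°, λ = atan2(p_y, p_x) ≈ 17.58°.

≈ (48°N, 18°E)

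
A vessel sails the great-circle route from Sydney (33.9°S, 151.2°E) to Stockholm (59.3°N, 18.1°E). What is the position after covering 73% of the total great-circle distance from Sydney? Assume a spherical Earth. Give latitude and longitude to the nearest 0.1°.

The haversine formula gives a central angle δ ≈ 2.448 rad (140.3°) between the endpoints.
Interpolate at f = 0.73 with slerp weights a = sin((1−f)δ)/sin δ ≈ 0.961, b = sin(fδ)/sin δ ≈ 1.528.
p = a·p₁ + b·p₂ ≈ (0.043, 0.627, 0.778); φ = arcsin(p_z) ≈ 51.10°, λ = atan2(p_y, p_x) ≈ 86.08°.

≈ 51.1°N, 86.1°E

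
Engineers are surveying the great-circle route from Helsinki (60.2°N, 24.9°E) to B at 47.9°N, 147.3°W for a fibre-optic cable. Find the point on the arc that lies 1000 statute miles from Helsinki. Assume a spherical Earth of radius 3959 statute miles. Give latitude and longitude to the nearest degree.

≈ 75°N, 20°E

From cos δ = sin φ₁ sin φ₂ + cos φ₁ cos φ₂ cos Δλ, the central angle is δ ≈ 1.252 rad (71.7°). The total great-circle distance is δ·R ≈ 1.252 × 3959 ≈ 4955 mi, so the target fraction is f = 1000/4955 ≈ 0.202.
Interpolate at f ≈ 0.202 with slerp weights a = sin((1−f)δ)/sin δ ≈ 0.886, b = sin(fδ)/sin δ ≈ 0.263.
p = a·p₁ + b·p₂ ≈ (0.251, 0.090, 0.964); φ = arcsin(p_z) ≈ 74.55°, λ = atan2(p_y, p_x) ≈ 19.74°.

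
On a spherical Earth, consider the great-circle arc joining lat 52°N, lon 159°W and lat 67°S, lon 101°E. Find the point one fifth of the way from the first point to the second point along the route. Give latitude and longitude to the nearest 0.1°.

The haversine formula gives a central angle δ ≈ 2.445 rad (140.1°) between the endpoints.
Interpolate at f = 1/5 with slerp weights a = sin((1−f)δ)/sin δ ≈ 1.445, b = sin(fδ)/sin δ ≈ 0.732.
p = a·p₁ + b·p₂ ≈ (-0.885, -0.038, 0.464); φ = arcsin(p_z) ≈ 27.66°, λ = atan2(p_y, p_x) ≈ -177.55°.

≈ lat 27.7°N, lon 177.6°W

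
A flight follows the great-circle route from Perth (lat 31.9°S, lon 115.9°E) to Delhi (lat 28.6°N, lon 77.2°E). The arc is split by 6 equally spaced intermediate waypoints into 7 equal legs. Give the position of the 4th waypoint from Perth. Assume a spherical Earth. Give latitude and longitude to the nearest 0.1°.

≈ lat 2.6°N, lon 93.7°E

Write both endpoints as unit vectors p₁, p₂ with components (cos φ cos λ, cos φ sin λ, sin φ).
The central angle between the endpoints is δ = arccos(p₁·p₂) ≈ 1.236 rad (70.8°).
Interpolate at f = 4/7 with slerp weights a = sin((1−f)δ)/sin δ ≈ 0.535, b = sin(fδ)/sin δ ≈ 0.687.
p = a·p₁ + b·p₂ ≈ (-0.065, 0.997, 0.046); φ = arcsin(p_z) ≈ 2.65°, λ = atan2(p_y, p_x) ≈ 93.71°.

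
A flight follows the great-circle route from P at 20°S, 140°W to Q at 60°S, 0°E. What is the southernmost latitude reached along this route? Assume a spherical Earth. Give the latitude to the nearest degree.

≈ 72°S

The great circle lies in the plane with unit normal n̂ = (p₁ × p₂)/|p₁ × p₂|.
Here n̂_z ≈ +0.303; the vertex latitude is φ_max = arccos|n̂_z| ≈ 72.4°.
Check via Clairaut: cos φ_max = |cos φ₁| · sin C = cos(20.0°)·sin(161.2°) ≈ 0.303, again giving ≈ 72.4°.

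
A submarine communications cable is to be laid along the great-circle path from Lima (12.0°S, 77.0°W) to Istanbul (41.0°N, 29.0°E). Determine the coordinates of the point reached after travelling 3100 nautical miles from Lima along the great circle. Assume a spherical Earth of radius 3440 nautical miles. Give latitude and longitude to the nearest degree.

Convert each endpoint to a unit vector on the sphere (x = cos φ cos λ, y = cos φ sin λ, z = sin φ).
The central angle between the endpoints is δ = arccos(p₁·p₂) ≈ 1.918 rad (109.9°). The total great-circle distance is δ·R ≈ 1.918 × 3440 ≈ 6597 nmi, so the target fraction is f = 3100/6597 ≈ 0.470.
Interpolate at f ≈ 0.470 with slerp weights a = sin((1−f)δ)/sin δ ≈ 0.904, b = sin(fδ)/sin δ ≈ 0.834.
p = a·p₁ + b·p₂ ≈ (0.749, -0.557, 0.359); φ = arcsin(p_z) ≈ 21.04°, λ = atan2(p_y, p_x) ≈ -36.61°.

≈ 21°N, 37°W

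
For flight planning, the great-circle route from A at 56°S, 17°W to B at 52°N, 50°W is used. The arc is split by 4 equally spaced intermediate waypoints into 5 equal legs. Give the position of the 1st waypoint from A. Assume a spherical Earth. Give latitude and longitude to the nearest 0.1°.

≈ 34.7°S, 26.6°W

From cos δ = sin φ₁ sin φ₂ + cos φ₁ cos φ₂ cos Δλ, the central angle is δ ≈ 1.944 rad (111.4°).
Interpolate at f = 1/5 with slerp weights a = sin((1−f)δ)/sin δ ≈ 1.074, b = sin(fδ)/sin δ ≈ 0.407.
p = a·p₁ + b·p₂ ≈ (0.735, -0.368, -0.569); φ = arcsin(p_z) ≈ -34.71°, λ = atan2(p_y, p_x) ≈ -26.56°.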